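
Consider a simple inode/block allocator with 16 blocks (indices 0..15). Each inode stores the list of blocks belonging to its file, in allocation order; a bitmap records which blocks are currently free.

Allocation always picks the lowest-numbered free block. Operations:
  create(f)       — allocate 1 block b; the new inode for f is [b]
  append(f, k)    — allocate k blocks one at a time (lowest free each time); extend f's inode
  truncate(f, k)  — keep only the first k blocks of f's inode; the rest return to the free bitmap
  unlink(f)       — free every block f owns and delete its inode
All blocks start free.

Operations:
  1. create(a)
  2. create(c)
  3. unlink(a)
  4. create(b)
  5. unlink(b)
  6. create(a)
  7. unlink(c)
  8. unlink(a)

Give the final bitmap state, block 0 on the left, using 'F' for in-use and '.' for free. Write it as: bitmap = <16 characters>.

bitmap = ................

[1] create(a) — a=0 (map F...............)
[2] create(c) — a=0 c=1 (map FF..............)
[3] unlink(a) — c=1 (map .F..............)
[4] create(b) — b=0 c=1 (map FF..............)
[5] unlink(b) — c=1 (map .F..............)
[6] create(a) — a=0 c=1 (map FF..............)
[7] unlink(c) — a=0 (map F...............)
[8] unlink(a) —  (map ................)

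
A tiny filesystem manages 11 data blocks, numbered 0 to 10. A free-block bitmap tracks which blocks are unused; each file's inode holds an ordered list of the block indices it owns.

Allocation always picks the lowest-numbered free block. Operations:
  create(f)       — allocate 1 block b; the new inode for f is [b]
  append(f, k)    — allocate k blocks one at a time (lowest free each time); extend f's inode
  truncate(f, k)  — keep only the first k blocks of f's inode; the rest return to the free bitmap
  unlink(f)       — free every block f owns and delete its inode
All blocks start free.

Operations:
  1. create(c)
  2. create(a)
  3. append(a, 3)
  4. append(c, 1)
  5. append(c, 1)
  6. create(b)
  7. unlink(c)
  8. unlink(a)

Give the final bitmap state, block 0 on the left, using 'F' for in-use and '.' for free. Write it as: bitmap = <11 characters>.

after create(c) → c:[0]  free=[F..........]
after create(a) → a:[1], c:[0]  free=[FF.........]
after append(a, 3) → a:[1, 2, 3, 4], c:[0]  free=[FFFFF......]
after append(c, 1) → a:[1, 2, 3, 4], c:[0, 5]  free=[FFFFFF.....]
after append(c, 1) → a:[1, 2, 3, 4], c:[0, 5, 6]  free=[FFFFFFF....]
after create(b) → a:[1, 2, 3, 4], b:[7], c:[0, 5, 6]  free=[FFFFFFFF...]
after unlink(c) → a:[1, 2, 3, 4], b:[7]  free=[.FFFF..F...]
after unlink(a) → b:[7]  free=[.......F...]

bitmap = .......F...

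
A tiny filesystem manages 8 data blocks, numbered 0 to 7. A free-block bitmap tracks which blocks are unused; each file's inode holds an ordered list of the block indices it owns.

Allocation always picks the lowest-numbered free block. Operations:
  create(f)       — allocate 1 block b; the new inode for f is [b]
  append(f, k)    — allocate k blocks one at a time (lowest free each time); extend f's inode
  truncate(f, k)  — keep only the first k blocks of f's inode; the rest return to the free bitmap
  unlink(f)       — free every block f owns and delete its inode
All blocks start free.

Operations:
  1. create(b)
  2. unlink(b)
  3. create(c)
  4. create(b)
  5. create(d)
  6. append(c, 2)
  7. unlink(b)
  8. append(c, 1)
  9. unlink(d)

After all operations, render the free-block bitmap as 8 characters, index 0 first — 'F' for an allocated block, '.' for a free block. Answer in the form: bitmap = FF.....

bitmap = FF.FF...

[1] create(b) — b=0 (map F.......)
[2] unlink(b) —  (map ........)
[3] create(c) — c=0 (map F.......)
[4] create(b) — b=1 c=0 (map FF......)
[5] create(d) — b=1 c=0 d=2 (map FFF.....)
[6] append(c, 2) — b=1 c=0,3,4 d=2 (map FFFFF...)
[7] unlink(b) — c=0,3,4 d=2 (map F.FFF...)
[8] append(c, 1) — c=0,3,4,1 d=2 (map FFFFF...)
[9] unlink(d) — c=0,3,4,1 (map FF.FF...)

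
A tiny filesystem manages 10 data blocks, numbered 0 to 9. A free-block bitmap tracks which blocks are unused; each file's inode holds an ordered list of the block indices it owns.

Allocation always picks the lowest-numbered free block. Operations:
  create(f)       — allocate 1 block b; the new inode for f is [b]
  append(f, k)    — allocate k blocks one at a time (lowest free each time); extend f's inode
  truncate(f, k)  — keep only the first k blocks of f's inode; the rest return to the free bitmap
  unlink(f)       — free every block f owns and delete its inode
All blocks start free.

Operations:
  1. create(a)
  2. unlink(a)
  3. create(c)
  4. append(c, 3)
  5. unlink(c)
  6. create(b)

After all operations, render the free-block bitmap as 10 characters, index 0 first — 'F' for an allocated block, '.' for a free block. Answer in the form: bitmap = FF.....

bitmap = F.........

  1. create(a)  ⇒  F.........  {a→[0]}
  2. unlink(a)  ⇒  ..........  {}
  3. create(c)  ⇒  F.........  {c→[0]}
  4. append(c, 3)  ⇒  FFFF......  {c→[0, 1, 2, 3]}
  5. unlink(c)  ⇒  ..........  {}
  6. create(b)  ⇒  F.........  {b→[0]}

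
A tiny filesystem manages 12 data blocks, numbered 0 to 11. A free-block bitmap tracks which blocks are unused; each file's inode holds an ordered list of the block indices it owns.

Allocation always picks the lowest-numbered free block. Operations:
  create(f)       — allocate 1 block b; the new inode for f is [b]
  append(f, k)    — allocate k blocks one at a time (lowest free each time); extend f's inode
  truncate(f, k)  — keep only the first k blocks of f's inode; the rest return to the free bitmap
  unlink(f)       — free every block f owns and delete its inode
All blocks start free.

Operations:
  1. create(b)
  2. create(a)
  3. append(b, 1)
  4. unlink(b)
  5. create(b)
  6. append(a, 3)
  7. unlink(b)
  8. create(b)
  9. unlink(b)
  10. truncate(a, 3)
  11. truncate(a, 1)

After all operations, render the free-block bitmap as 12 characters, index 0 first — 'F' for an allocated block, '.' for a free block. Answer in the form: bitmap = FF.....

  1. create(b)  ⇒  F...........  {b→[0]}
  2. create(a)  ⇒  FF..........  {a→[1]; b→[0]}
  3. append(b, 1)  ⇒  FFF.........  {a→[1]; b→[0, 2]}
  4. unlink(b)  ⇒  .F..........  {a→[1]}
  5. create(b)  ⇒  FF..........  {a→[1]; b→[0]}
  6. append(a, 3)  ⇒  FFFFF.......  {a→[1, 2, 3, 4]; b→[0]}
  7. unlink(b)  ⇒  .FFFF.......  {a→[1, 2, 3, 4]}
  8. create(b)  ⇒  FFFFF.......  {a→[1, 2, 3, 4]; b→[0]}
  9. unlink(b)  ⇒  .FFFF.......  {a→[1, 2, 3, 4]}
  10. truncate(a, 3)  ⇒  .FFF........  {a→[1, 2, 3]}
  11. truncate(a, 1)  ⇒  .F..........  {a→[1]}

bitmap = .F..........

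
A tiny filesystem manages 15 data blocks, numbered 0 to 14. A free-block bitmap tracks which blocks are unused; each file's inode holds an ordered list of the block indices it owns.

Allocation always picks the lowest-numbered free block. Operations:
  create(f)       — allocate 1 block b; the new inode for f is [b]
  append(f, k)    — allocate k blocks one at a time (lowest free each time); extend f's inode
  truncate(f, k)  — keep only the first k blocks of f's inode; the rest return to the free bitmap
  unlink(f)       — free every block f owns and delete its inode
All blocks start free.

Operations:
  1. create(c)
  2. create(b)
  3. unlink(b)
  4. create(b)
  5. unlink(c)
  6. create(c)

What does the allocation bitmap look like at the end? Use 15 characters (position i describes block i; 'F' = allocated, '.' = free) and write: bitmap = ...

after create(c) → c:[0]  free=[F..............]
after create(b) → b:[1], c:[0]  free=[FF.............]
after unlink(b) → c:[0]  free=[F..............]
after create(b) → b:[1], c:[0]  free=[FF.............]
after unlink(c) → b:[1]  free=[.F.............]
after create(c) → b:[1], c:[0]  free=[FF.............]

bitmap = FF.............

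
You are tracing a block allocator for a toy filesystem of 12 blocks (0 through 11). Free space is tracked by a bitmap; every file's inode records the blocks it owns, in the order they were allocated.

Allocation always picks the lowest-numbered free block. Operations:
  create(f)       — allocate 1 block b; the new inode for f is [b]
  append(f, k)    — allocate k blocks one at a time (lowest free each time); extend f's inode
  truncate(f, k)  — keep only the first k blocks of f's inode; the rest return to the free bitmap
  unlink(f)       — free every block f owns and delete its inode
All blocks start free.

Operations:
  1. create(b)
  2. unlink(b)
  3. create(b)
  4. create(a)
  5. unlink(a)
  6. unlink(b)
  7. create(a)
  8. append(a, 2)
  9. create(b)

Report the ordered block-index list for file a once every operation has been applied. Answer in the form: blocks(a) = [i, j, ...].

blocks(a) = [0, 1, 2]

create(b): bitmap=F........... | b=[0]
unlink(b): bitmap=............ | 
create(b): bitmap=F........... | b=[0]
create(a): bitmap=FF.......... | a=[1] b=[0]
unlink(a): bitmap=F........... | b=[0]
unlink(b): bitmap=............ | 
create(a): bitmap=F........... | a=[0]
append(a, 2): bitmap=FFF......... | a=[0, 1, 2]
create(b): bitmap=FFFF........ | a=[0, 1, 2] b=[3]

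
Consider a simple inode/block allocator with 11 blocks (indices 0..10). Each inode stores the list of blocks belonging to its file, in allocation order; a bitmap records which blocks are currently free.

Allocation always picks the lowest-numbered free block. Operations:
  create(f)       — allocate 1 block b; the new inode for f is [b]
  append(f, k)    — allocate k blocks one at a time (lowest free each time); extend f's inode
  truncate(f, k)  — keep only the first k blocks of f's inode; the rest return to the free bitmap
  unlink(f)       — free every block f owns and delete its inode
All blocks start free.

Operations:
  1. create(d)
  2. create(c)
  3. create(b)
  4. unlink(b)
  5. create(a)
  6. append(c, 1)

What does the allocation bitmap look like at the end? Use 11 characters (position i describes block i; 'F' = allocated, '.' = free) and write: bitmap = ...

after create(d) → d:[0]  free=[F..........]
after create(c) → c:[1], d:[0]  free=[FF.........]
after create(b) → b:[2], c:[1], d:[0]  free=[FFF........]
after unlink(b) → c:[1], d:[0]  free=[FF.........]
after create(a) → a:[2], c:[1], d:[0]  free=[FFF........]
after append(c, 1) → a:[2], c:[1, 3], d:[0]  free=[FFFF.......]

bitmap = FFFF.......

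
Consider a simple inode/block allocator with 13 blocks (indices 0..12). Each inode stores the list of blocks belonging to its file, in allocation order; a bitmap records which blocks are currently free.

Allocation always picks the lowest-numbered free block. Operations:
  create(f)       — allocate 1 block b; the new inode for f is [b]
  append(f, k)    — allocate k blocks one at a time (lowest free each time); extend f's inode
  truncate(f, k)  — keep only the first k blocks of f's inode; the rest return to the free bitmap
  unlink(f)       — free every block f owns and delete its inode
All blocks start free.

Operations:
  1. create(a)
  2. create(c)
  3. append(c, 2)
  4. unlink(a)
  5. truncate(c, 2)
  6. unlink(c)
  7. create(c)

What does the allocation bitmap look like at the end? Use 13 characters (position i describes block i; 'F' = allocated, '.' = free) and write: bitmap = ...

bitmap = F............

  1. create(a)  ⇒  F............  {a→[0]}
  2. create(c)  ⇒  FF...........  {a→[0]; c→[1]}
  3. append(c, 2)  ⇒  FFFF.........  {a→[0]; c→[1, 2, 3]}
  4. unlink(a)  ⇒  .FFF.........  {c→[1, 2, 3]}
  5. truncate(c, 2)  ⇒  .FF..........  {c→[1, 2]}
  6. unlink(c)  ⇒  .............  {}
  7. create(c)  ⇒  F............  {c→[0]}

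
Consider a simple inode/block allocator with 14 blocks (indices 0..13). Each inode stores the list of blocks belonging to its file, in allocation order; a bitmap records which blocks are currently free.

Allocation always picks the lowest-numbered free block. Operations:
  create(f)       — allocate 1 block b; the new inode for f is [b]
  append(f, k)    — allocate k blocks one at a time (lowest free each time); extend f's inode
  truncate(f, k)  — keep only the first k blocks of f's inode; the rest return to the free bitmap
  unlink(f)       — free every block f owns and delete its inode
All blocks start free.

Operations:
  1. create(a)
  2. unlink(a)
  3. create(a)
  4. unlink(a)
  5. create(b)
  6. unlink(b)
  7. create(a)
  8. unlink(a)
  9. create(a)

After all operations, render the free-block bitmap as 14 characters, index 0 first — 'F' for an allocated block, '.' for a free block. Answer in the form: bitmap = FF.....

bitmap = F.............

[1] create(a) — a=0 (map F.............)
[2] unlink(a) —  (map ..............)
[3] create(a) — a=0 (map F.............)
[4] unlink(a) —  (map ..............)
[5] create(b) — b=0 (map F.............)
[6] unlink(b) —  (map ..............)
[7] create(a) — a=0 (map F.............)
[8] unlink(a) —  (map ..............)
[9] create(a) — a=0 (map F.............)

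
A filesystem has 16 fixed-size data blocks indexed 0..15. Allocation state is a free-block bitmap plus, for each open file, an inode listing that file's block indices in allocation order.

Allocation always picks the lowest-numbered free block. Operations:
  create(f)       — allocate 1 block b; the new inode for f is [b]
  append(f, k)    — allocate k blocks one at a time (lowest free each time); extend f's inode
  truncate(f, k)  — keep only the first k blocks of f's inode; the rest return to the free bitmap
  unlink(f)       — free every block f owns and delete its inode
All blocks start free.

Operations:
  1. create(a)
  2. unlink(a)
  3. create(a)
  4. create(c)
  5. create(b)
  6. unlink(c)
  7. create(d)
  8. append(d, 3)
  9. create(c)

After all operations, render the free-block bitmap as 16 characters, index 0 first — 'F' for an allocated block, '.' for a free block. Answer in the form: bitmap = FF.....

bitmap = FFFFFFF.........

  1. create(a)  ⇒  F...............  {a→[0]}
  2. unlink(a)  ⇒  ................  {}
  3. create(a)  ⇒  F...............  {a→[0]}
  4. create(c)  ⇒  FF..............  {a→[0]; c→[1]}
  5. create(b)  ⇒  FFF.............  {a→[0]; b→[2]; c→[1]}
  6. unlink(c)  ⇒  F.F.............  {a→[0]; b→[2]}
  7. create(d)  ⇒  FFF.............  {a→[0]; b→[2]; d→[1]}
  8. append(d, 3)  ⇒  FFFFFF..........  {a→[0]; b→[2]; d→[1, 3, 4, 5]}
  9. create(c)  ⇒  FFFFFFF.........  {a→[0]; b→[2]; c→[6]; d→[1, 3, 4, 5]}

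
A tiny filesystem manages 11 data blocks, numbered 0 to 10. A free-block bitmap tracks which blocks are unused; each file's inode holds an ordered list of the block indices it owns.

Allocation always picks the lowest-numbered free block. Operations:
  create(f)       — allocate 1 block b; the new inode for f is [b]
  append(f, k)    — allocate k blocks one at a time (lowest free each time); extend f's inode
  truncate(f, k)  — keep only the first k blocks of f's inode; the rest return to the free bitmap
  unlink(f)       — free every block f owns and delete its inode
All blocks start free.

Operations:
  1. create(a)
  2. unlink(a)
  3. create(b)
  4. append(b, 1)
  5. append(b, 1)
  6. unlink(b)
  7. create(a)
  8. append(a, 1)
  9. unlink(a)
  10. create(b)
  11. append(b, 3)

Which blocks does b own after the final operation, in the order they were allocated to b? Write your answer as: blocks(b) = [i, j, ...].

blocks(b) = [0, 1, 2, 3]

create(a): bitmap=F.......... | a=[0]
unlink(a): bitmap=........... | 
create(b): bitmap=F.......... | b=[0]
append(b, 1): bitmap=FF......... | b=[0, 1]
append(b, 1): bitmap=FFF........ | b=[0, 1, 2]
unlink(b): bitmap=........... | 
create(a): bitmap=F.......... | a=[0]
append(a, 1): bitmap=FF......... | a=[0, 1]
unlink(a): bitmap=........... | 
create(b): bitmap=F.......... | b=[0]
append(b, 3): bitmap=FFFF....... | b=[0, 1, 2, 3]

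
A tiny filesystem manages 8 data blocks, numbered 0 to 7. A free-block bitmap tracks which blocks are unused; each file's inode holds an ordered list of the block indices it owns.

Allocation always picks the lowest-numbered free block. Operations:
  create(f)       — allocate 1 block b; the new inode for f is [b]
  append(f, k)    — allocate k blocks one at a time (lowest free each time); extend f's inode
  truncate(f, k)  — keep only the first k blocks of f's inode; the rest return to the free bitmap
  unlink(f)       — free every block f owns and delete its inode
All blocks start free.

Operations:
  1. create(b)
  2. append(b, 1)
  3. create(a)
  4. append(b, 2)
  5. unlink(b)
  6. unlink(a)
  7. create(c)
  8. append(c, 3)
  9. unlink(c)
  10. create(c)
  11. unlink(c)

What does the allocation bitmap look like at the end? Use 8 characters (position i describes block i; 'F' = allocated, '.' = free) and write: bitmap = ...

after create(b) → b:[0]  free=[F.......]
after append(b, 1) → b:[0, 1]  free=[FF......]
after create(a) → a:[2], b:[0, 1]  free=[FFF.....]
after append(b, 2) → a:[2], b:[0, 1, 3, 4]  free=[FFFFF...]
after unlink(b) → a:[2]  free=[..F.....]
after unlink(a) →   free=[........]
after create(c) → c:[0]  free=[F.......]
after append(c, 3) → c:[0, 1, 2, 3]  free=[FFFF....]
after unlink(c) →   free=[........]
after create(c) → c:[0]  free=[F.......]
after unlink(c) →   free=[........]

bitmap = ........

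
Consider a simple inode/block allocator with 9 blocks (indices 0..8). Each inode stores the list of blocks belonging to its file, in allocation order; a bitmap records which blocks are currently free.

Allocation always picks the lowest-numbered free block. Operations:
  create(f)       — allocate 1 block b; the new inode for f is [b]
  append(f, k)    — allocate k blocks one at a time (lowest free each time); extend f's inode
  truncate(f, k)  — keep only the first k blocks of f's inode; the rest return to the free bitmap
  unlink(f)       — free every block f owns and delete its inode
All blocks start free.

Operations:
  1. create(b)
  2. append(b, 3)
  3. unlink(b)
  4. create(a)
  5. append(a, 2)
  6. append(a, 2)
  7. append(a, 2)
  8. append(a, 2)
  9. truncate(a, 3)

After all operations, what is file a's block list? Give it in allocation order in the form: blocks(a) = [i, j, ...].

[1] create(b) — b=0 (map F........)
[2] append(b, 3) — b=0,1,2,3 (map FFFF.....)
[3] unlink(b) —  (map .........)
[4] create(a) — a=0 (map F........)
[5] append(a, 2) — a=0,1,2 (map FFF......)
[6] append(a, 2) — a=0,1,2,3,4 (map FFFFF....)
[7] append(a, 2) — a=0,1,2,3,4,5,6 (map FFFFFFF..)
[8] append(a, 2) — a=0,1,2,3,4,5,6,7,8 (map FFFFFFFFF)
[9] truncate(a, 3) — a=0,1,2 (map FFF......)

blocks(a) = [0, 1, 2]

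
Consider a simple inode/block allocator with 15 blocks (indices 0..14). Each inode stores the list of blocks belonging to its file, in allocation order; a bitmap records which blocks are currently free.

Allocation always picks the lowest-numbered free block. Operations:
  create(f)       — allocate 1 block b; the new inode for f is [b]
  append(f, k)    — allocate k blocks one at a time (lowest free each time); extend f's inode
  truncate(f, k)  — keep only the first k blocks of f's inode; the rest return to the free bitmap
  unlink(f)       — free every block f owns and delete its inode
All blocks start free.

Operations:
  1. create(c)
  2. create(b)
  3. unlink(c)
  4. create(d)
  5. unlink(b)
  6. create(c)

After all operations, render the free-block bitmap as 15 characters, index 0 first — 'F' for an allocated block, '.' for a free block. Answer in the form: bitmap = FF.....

  1. create(c)  ⇒  F..............  {c→[0]}
  2. create(b)  ⇒  FF.............  {b→[1]; c→[0]}
  3. unlink(c)  ⇒  .F.............  {b→[1]}
  4. create(d)  ⇒  FF.............  {b→[1]; d→[0]}
  5. unlink(b)  ⇒  F..............  {d→[0]}
  6. create(c)  ⇒  FF.............  {c→[1]; d→[0]}

bitmap = FF.............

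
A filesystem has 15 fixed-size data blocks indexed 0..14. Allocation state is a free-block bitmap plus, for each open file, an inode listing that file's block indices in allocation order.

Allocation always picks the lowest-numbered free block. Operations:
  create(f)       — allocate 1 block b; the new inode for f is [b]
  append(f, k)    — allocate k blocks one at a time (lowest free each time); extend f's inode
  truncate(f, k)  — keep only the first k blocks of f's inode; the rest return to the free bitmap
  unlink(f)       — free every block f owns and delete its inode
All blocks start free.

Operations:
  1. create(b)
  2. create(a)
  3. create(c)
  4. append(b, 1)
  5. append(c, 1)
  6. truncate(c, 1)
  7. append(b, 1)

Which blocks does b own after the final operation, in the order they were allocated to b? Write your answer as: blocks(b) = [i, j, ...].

after create(b) → b:[0]  free=[F..............]
after create(a) → a:[1], b:[0]  free=[FF.............]
after create(c) → a:[1], b:[0], c:[2]  free=[FFF............]
after append(b, 1) → a:[1], b:[0, 3], c:[2]  free=[FFFF...........]
after append(c, 1) → a:[1], b:[0, 3], c:[2, 4]  free=[FFFFF..........]
after truncate(c, 1) → a:[1], b:[0, 3], c:[2]  free=[FFFF...........]
after append(b, 1) → a:[1], b:[0, 3, 4], c:[2]  free=[FFFFF..........]

blocks(b) = [0, 3, 4]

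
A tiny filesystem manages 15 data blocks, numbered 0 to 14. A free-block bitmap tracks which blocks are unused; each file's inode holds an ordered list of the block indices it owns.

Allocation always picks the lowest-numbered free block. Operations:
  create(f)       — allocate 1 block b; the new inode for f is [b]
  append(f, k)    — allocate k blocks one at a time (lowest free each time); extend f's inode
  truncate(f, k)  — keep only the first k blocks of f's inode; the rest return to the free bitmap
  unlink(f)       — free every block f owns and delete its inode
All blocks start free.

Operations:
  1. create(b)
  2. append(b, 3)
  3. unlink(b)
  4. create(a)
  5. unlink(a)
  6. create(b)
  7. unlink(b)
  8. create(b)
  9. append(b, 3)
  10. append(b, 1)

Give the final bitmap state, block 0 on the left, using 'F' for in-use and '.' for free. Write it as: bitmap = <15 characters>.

[1] create(b) — b=0 (map F..............)
[2] append(b, 3) — b=0,1,2,3 (map FFFF...........)
[3] unlink(b) —  (map ...............)
[4] create(a) — a=0 (map F..............)
[5] unlink(a) —  (map ...............)
[6] create(b) — b=0 (map F..............)
[7] unlink(b) —  (map ...............)
[8] create(b) — b=0 (map F..............)
[9] append(b, 3) — b=0,1,2,3 (map FFFF...........)
[10] append(b, 1) — b=0,1,2,3,4 (map FFFFF..........)

bitmap = FFFFF..........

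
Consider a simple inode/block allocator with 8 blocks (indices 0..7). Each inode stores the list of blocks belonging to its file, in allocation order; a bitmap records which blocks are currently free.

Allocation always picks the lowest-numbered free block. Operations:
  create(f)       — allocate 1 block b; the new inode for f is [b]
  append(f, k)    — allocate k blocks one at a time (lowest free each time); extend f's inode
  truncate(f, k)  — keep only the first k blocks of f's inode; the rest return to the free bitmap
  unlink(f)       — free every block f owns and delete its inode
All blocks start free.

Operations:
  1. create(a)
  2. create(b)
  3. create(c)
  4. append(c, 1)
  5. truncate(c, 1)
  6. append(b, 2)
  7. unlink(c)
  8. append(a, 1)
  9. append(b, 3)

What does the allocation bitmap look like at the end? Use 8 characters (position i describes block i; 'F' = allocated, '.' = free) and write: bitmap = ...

bitmap = FFFFFFFF

  1. create(a)  ⇒  F.......  {a→[0]}
  2. create(b)  ⇒  FF......  {a→[0]; b→[1]}
  3. create(c)  ⇒  FFF.....  {a→[0]; b→[1]; c→[2]}
  4. append(c, 1)  ⇒  FFFF....  {a→[0]; b→[1]; c→[2, 3]}
  5. truncate(c, 1)  ⇒  FFF.....  {a→[0]; b→[1]; c→[2]}
  6. append(b, 2)  ⇒  FFFFF...  {a→[0]; b→[1, 3, 4]; c→[2]}
  7. unlink(c)  ⇒  FF.FF...  {a→[0]; b→[1, 3, 4]}
  8. append(a, 1)  ⇒  FFFFF...  {a→[0, 2]; b→[1, 3, 4]}
  9. append(b, 3)  ⇒  FFFFFFFF  {a→[0, 2]; b→[1, 3, 4, 5, 6, 7]}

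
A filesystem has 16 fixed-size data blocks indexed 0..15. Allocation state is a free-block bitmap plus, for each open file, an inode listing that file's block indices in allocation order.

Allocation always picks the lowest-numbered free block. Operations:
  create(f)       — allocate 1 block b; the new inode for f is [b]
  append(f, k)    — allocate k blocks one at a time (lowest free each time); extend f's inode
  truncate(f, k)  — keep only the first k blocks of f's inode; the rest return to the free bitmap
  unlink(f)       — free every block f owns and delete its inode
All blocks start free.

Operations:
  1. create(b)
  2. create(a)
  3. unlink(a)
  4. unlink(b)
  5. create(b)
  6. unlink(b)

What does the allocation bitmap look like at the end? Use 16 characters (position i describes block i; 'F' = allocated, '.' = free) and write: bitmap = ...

bitmap = ................

create(b): bitmap=F............... | b=[0]
create(a): bitmap=FF.............. | a=[1] b=[0]
unlink(a): bitmap=F............... | b=[0]
unlink(b): bitmap=................ | 
create(b): bitmap=F............... | b=[0]
unlink(b): bitmap=................ | 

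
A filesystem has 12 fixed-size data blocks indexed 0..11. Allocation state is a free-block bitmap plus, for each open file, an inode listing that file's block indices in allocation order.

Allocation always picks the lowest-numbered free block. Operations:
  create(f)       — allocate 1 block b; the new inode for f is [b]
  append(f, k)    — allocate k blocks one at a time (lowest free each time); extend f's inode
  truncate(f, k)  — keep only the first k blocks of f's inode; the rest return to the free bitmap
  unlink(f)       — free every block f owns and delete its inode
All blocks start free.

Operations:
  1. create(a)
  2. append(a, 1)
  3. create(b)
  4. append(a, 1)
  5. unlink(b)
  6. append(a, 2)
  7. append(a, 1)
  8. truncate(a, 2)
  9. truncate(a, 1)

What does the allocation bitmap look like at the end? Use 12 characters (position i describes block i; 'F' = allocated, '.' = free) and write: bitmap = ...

[1] create(a) — a=0 (map F...........)
[2] append(a, 1) — a=0,1 (map FF..........)
[3] create(b) — a=0,1 b=2 (map FFF.........)
[4] append(a, 1) — a=0,1,3 b=2 (map FFFF........)
[5] unlink(b) — a=0,1,3 (map FF.F........)
[6] append(a, 2) — a=0,1,3,2,4 (map FFFFF.......)
[7] append(a, 1) — a=0,1,3,2,4,5 (map FFFFFF......)
[8] truncate(a, 2) — a=0,1 (map FF..........)
[9] truncate(a, 1) — a=0 (map F...........)

bitmap = F...........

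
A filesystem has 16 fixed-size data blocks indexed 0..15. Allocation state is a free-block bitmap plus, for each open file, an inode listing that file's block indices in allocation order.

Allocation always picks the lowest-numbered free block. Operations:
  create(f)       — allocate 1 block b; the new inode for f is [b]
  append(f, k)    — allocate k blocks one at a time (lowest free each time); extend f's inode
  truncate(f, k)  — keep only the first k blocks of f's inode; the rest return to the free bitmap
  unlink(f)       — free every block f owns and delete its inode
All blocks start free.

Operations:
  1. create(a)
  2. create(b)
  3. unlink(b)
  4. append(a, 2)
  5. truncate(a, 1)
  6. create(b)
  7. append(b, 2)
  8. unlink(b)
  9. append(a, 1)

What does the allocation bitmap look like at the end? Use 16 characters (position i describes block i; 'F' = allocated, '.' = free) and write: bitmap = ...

bitmap = FF..............

create(a): bitmap=F............... | a=[0]
create(b): bitmap=FF.............. | a=[0] b=[1]
unlink(b): bitmap=F............... | a=[0]
append(a, 2): bitmap=FFF............. | a=[0, 1, 2]
truncate(a, 1): bitmap=F............... | a=[0]
create(b): bitmap=FF.............. | a=[0] b=[1]
append(b, 2): bitmap=FFFF............ | a=[0] b=[1, 2, 3]
unlink(b): bitmap=F............... | a=[0]
append(a, 1): bitmap=FF.............. | a=[0, 1]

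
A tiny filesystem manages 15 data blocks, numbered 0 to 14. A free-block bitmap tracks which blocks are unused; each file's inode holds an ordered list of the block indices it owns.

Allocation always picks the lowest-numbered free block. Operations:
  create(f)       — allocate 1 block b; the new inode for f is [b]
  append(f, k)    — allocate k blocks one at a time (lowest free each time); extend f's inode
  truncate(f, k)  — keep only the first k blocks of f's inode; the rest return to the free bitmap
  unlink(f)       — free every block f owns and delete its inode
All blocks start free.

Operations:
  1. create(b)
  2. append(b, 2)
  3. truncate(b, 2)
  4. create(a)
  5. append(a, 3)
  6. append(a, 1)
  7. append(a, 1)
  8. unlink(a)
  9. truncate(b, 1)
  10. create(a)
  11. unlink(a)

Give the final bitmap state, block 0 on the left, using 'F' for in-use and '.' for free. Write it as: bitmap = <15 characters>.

[1] create(b) — b=0 (map F..............)
[2] append(b, 2) — b=0,1,2 (map FFF............)
[3] truncate(b, 2) — b=0,1 (map FF.............)
[4] create(a) — a=2 b=0,1 (map FFF............)
[5] append(a, 3) — a=2,3,4,5 b=0,1 (map FFFFFF.........)
[6] append(a, 1) — a=2,3,4,5,6 b=0,1 (map FFFFFFF........)
[7] append(a, 1) — a=2,3,4,5,6,7 b=0,1 (map FFFFFFFF.......)
[8] unlink(a) — b=0,1 (map FF.............)
[9] truncate(b, 1) — b=0 (map F..............)
[10] create(a) — a=1 b=0 (map FF.............)
[11] unlink(a) — b=0 (map F..............)

bitmap = F..............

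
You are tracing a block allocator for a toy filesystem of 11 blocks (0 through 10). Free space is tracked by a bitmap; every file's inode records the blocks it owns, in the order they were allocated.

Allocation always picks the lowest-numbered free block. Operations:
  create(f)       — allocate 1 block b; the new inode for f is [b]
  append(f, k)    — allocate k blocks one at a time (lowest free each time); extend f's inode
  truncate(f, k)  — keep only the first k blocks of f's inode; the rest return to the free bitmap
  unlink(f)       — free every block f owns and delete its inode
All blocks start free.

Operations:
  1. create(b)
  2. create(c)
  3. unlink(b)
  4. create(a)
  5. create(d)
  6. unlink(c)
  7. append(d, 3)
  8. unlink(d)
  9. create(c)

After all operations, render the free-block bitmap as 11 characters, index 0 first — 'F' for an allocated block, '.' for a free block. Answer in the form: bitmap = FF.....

[1] create(b) — b=0 (map F..........)
[2] create(c) — b=0 c=1 (map FF.........)
[3] unlink(b) — c=1 (map .F.........)
[4] create(a) — a=0 c=1 (map FF.........)
[5] create(d) — a=0 c=1 d=2 (map FFF........)
[6] unlink(c) — a=0 d=2 (map F.F........)
[7] append(d, 3) — a=0 d=2,1,3,4 (map FFFFF......)
[8] unlink(d) — a=0 (map F..........)
[9] create(c) — a=0 c=1 (map FF.........)

bitmap = FF.........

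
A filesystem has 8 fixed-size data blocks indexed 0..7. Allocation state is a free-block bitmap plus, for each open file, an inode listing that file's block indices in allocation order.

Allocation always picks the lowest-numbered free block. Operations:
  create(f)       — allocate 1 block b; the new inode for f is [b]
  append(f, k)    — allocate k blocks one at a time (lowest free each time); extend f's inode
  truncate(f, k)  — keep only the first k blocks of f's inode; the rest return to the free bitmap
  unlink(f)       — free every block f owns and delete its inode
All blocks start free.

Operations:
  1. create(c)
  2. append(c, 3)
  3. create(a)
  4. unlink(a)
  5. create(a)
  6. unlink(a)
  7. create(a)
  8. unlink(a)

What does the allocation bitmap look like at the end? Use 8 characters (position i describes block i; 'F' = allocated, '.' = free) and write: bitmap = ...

bitmap = FFFF....

[1] create(c) — c=0 (map F.......)
[2] append(c, 3) — c=0,1,2,3 (map FFFF....)
[3] create(a) — a=4 c=0,1,2,3 (map FFFFF...)
[4] unlink(a) — c=0,1,2,3 (map FFFF....)
[5] create(a) — a=4 c=0,1,2,3 (map FFFFF...)
[6] unlink(a) — c=0,1,2,3 (map FFFF....)
[7] create(a) — a=4 c=0,1,2,3 (map FFFFF...)
[8] unlink(a) — c=0,1,2,3 (map FFFF....)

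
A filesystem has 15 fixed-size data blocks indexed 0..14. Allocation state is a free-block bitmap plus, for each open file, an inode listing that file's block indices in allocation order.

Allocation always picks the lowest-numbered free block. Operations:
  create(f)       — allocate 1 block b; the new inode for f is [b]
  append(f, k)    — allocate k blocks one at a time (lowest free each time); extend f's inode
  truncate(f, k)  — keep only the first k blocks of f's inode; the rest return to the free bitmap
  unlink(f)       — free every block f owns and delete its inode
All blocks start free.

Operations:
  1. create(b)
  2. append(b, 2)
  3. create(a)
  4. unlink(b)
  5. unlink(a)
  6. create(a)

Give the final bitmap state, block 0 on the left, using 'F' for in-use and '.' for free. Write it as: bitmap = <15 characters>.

  1. create(b)  ⇒  F..............  {b→[0]}
  2. append(b, 2)  ⇒  FFF............  {b→[0, 1, 2]}
  3. create(a)  ⇒  FFFF...........  {a→[3]; b→[0, 1, 2]}
  4. unlink(b)  ⇒  ...F...........  {a→[3]}
  5. unlink(a)  ⇒  ...............  {}
  6. create(a)  ⇒  F..............  {a→[0]}

bitmap = F..............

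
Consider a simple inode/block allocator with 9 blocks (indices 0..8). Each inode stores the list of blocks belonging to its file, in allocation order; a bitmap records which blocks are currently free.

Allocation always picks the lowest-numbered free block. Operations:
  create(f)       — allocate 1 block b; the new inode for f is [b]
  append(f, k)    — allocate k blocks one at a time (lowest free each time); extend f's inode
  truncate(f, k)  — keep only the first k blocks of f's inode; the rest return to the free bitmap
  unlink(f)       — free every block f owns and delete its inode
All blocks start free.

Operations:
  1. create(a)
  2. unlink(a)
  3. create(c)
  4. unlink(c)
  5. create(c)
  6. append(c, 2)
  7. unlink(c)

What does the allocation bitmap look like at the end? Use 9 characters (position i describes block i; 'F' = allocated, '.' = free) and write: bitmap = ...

[1] create(a) — a=0 (map F........)
[2] unlink(a) —  (map .........)
[3] create(c) — c=0 (map F........)
[4] unlink(c) —  (map .........)
[5] create(c) — c=0 (map F........)
[6] append(c, 2) — c=0,1,2 (map FFF......)
[7] unlink(c) —  (map .........)

bitmap = .........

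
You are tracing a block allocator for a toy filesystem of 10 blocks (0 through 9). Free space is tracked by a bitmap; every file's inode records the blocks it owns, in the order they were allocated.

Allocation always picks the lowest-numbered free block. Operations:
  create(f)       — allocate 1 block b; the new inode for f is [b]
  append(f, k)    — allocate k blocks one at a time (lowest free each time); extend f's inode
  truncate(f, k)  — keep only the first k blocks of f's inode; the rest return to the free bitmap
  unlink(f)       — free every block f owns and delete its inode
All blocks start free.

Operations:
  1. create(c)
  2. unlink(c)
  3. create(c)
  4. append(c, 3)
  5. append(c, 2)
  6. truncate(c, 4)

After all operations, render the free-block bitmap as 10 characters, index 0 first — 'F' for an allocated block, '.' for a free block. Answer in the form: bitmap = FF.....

bitmap = FFFF......

  1. create(c)  ⇒  F.........  {c→[0]}
  2. unlink(c)  ⇒  ..........  {}
  3. create(c)  ⇒  F.........  {c→[0]}
  4. append(c, 3)  ⇒  FFFF......  {c→[0, 1, 2, 3]}
  5. append(c, 2)  ⇒  FFFFFF....  {c→[0, 1, 2, 3, 4, 5]}
  6. truncate(c, 4)  ⇒  FFFF......  {c→[0, 1, 2, 3]}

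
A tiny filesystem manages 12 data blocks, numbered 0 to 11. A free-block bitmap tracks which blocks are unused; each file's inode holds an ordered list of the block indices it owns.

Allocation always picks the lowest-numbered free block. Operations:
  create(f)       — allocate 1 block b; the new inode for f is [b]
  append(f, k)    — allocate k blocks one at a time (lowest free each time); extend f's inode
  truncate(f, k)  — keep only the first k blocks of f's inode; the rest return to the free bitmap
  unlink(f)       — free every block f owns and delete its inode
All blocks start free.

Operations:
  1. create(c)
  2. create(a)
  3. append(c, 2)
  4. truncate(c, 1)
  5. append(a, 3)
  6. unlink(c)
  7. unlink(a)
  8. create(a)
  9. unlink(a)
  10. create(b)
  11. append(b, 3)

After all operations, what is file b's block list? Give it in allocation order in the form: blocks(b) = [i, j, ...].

  1. create(c)  ⇒  F...........  {c→[0]}
  2. create(a)  ⇒  FF..........  {a→[1]; c→[0]}
  3. append(c, 2)  ⇒  FFFF........  {a→[1]; c→[0, 2, 3]}
  4. truncate(c, 1)  ⇒  FF..........  {a→[1]; c→[0]}
  5. append(a, 3)  ⇒  FFFFF.......  {a→[1, 2, 3, 4]; c→[0]}
  6. unlink(c)  ⇒  .FFFF.......  {a→[1, 2, 3, 4]}
  7. unlink(a)  ⇒  ............  {}
  8. create(a)  ⇒  F...........  {a→[0]}
  9. unlink(a)  ⇒  ............  {}
  10. create(b)  ⇒  F...........  {b→[0]}
  11. append(b, 3)  ⇒  FFFF........  {b→[0, 1, 2, 3]}

blocks(b) = [0, 1, 2, 3]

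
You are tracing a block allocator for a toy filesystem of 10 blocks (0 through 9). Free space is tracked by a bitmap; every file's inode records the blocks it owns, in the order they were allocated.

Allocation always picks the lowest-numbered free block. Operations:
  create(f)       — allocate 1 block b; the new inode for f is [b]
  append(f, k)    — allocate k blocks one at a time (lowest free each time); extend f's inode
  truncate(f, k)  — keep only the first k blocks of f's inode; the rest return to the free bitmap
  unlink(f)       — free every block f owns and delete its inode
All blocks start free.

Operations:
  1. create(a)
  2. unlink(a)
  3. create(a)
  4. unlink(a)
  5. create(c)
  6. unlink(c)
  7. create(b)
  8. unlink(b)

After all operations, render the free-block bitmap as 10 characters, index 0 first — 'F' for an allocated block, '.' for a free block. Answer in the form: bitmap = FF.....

  1. create(a)  ⇒  F.........  {a→[0]}
  2. unlink(a)  ⇒  ..........  {}
  3. create(a)  ⇒  F.........  {a→[0]}
  4. unlink(a)  ⇒  ..........  {}
  5. create(c)  ⇒  F.........  {c→[0]}
  6. unlink(c)  ⇒  ..........  {}
  7. create(b)  ⇒  F.........  {b→[0]}
  8. unlink(b)  ⇒  ..........  {}

bitmap = ..........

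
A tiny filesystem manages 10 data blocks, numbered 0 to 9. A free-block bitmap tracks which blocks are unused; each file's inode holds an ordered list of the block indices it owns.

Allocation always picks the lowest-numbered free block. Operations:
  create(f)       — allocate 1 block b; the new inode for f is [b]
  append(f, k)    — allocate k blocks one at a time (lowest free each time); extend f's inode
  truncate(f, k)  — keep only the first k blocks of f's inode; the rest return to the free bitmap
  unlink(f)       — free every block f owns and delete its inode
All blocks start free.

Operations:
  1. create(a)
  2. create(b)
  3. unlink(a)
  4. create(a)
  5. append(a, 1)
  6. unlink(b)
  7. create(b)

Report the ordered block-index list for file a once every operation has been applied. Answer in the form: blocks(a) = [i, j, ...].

blocks(a) = [0, 2]

  1. create(a)  ⇒  F.........  {a→[0]}
  2. create(b)  ⇒  FF........  {a→[0]; b→[1]}
  3. unlink(a)  ⇒  .F........  {b→[1]}
  4. create(a)  ⇒  FF........  {a→[0]; b→[1]}
  5. append(a, 1)  ⇒  FFF.......  {a→[0, 2]; b→[1]}
  6. unlink(b)  ⇒  F.F.......  {a→[0, 2]}
  7. create(b)  ⇒  FFF.......  {a→[0, 2]; b→[1]}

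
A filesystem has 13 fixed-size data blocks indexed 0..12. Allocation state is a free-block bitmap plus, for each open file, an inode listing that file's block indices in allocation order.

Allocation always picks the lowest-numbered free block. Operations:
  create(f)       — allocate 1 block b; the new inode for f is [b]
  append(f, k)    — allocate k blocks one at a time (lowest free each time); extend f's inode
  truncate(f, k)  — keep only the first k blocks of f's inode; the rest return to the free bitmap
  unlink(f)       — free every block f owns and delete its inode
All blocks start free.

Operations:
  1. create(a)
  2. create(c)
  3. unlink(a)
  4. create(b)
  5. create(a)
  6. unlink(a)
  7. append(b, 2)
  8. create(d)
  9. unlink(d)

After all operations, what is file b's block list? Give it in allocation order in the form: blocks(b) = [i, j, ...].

blocks(b) = [0, 2, 3]

[1] create(a) — a=0 (map F............)
[2] create(c) — a=0 c=1 (map FF...........)
[3] unlink(a) — c=1 (map .F...........)
[4] create(b) — b=0 c=1 (map FF...........)
[5] create(a) — a=2 b=0 c=1 (map FFF..........)
[6] unlink(a) — b=0 c=1 (map FF...........)
[7] append(b, 2) — b=0,2,3 c=1 (map FFFF.........)
[8] create(d) — b=0,2,3 c=1 d=4 (map FFFFF........)
[9] unlink(d) — b=0,2,3 c=1 (map FFFF.........)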